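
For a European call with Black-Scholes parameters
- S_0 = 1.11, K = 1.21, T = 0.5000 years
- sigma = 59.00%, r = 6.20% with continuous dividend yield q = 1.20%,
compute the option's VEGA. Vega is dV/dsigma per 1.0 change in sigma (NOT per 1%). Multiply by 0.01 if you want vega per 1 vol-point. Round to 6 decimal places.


Answer: Vega = 0.310659

Derivation:
d1 = 0.0617571619; d2 = -0.3554358390
phi(d1) = 0.3981822330; exp(-qT) = 0.9940179641; exp(-rT) = 0.9694755731
Vega = S * exp(-qT) * phi(d1) * sqrt(T) = 1.1100 * 0.9940179641 * 0.3981822330 * 0.7071067812 = 0.310659


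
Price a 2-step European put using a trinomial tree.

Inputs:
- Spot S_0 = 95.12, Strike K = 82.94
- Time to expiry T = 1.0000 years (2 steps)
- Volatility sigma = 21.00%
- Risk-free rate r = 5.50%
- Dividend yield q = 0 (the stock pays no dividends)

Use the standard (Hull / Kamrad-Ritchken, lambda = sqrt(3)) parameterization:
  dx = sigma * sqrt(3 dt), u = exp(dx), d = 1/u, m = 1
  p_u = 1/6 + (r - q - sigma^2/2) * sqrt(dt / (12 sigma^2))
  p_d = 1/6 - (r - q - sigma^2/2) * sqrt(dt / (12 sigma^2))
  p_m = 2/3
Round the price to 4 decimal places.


Answer: Price = V(0,0) = 2.0431

Derivation:
dt = T/N = 0.500000; dx = sigma*sqrt(3*dt) = 0.257196
u = exp(dx) = 1.293299; d = 1/u = 0.773216
p_u = 0.198695, p_m = 0.666667, p_d = 0.134639
Discount per step: exp(-r*dt) = 0.972875
Stock lattice S(k, j) with j the centered position index:
  k=0: S(0,+0) = 95.1200
  k=1: S(1,-1) = 73.5483; S(1,+0) = 95.1200; S(1,+1) = 123.0186
  k=2: S(2,-2) = 56.8688; S(2,-1) = 73.5483; S(2,+0) = 95.1200; S(2,+1) = 123.0186; S(2,+2) = 159.0999
Terminal payoffs V(N, j) = max(K - S_T, 0):
  V(2,-2) = 26.071226; V(2,-1) = 9.391664; V(2,+0) = 0.000000; V(2,+1) = 0.000000; V(2,+2) = 0.000000
Backward induction: V(k, j) = exp(-r*dt) * [p_u * V(k+1, j+1) + p_m * V(k+1, j) + p_d * V(k+1, j-1)]
  V(1,-1) = exp(-r*dt) * [p_u*0.000000 + p_m*9.391664 + p_d*26.071226] = 9.506253
  V(1,+0) = exp(-r*dt) * [p_u*0.000000 + p_m*0.000000 + p_d*9.391664] = 1.230181
  V(1,+1) = exp(-r*dt) * [p_u*0.000000 + p_m*0.000000 + p_d*0.000000] = 0.000000
  V(0,+0) = exp(-r*dt) * [p_u*0.000000 + p_m*1.230181 + p_d*9.506253] = 2.043066


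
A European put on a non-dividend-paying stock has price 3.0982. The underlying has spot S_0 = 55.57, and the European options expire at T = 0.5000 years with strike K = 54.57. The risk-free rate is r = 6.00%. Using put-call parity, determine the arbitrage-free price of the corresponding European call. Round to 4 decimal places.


Answer: Call price = 5.7110

Derivation:
Put-call parity: C - P = S_0 * exp(-qT) - K * exp(-rT).
S_0 * exp(-qT) = 55.5700 * 1.00000000 = 55.57000000
K * exp(-rT) = 54.5700 * 0.97044553 = 52.95721277
C = P + S*exp(-qT) - K*exp(-rT)
C = 3.0982 + 55.57000000 - 52.95721277 = 5.7110


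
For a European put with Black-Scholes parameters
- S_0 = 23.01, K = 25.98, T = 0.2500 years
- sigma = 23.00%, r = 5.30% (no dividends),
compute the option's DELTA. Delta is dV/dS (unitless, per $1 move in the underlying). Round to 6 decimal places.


d1 = -0.8829183234; d2 = -0.9979183234
phi(d1) = 0.2701681013; exp(-qT) = 1.0000000000; exp(-rT) = 0.9868373948
N(-d1) = 0.8113597986
Delta = -exp(-qT) * N(-d1) = -1.0000000000 * 0.8113597986 = -0.811360

Answer: Delta = -0.811360


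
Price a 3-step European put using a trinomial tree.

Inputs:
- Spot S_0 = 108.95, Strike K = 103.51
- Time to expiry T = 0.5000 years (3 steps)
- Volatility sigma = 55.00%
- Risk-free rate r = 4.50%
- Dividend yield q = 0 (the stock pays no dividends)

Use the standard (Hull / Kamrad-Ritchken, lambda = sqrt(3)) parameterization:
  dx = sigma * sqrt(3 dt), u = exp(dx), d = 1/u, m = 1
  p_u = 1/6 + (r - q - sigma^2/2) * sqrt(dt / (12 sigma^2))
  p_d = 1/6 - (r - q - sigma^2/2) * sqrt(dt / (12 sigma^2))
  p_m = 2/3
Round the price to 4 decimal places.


dt = T/N = 0.166667; dx = sigma*sqrt(3*dt) = 0.388909
u = exp(dx) = 1.475370; d = 1/u = 0.677796
p_u = 0.143900, p_m = 0.666667, p_d = 0.189433
Discount per step: exp(-r*dt) = 0.992528
Stock lattice S(k, j) with j the centered position index:
  k=0: S(0,+0) = 108.9500
  k=1: S(1,-1) = 73.8459; S(1,+0) = 108.9500; S(1,+1) = 160.7415
  k=2: S(2,-2) = 50.0525; S(2,-1) = 73.8459; S(2,+0) = 108.9500; S(2,+1) = 160.7415; S(2,+2) = 237.1532
  k=3: S(3,-3) = 33.9254; S(3,-2) = 50.0525; S(3,-1) = 73.8459; S(3,+0) = 108.9500; S(3,+1) = 160.7415; S(3,+2) = 237.1532; S(3,+3) = 349.8888
Terminal payoffs V(N, j) = max(K - S_T, 0):
  V(3,-3) = 69.584638; V(3,-2) = 53.457543; V(3,-1) = 29.664112; V(3,+0) = 0.000000; V(3,+1) = 0.000000; V(3,+2) = 0.000000; V(3,+3) = 0.000000
Backward induction: V(k, j) = exp(-r*dt) * [p_u * V(k+1, j+1) + p_m * V(k+1, j) + p_d * V(k+1, j-1)]
  V(2,-2) = exp(-r*dt) * [p_u*29.664112 + p_m*53.457543 + p_d*69.584638] = 52.692003
  V(2,-1) = exp(-r*dt) * [p_u*0.000000 + p_m*29.664112 + p_d*53.457543] = 29.679285
  V(2,+0) = exp(-r*dt) * [p_u*0.000000 + p_m*0.000000 + p_d*29.664112] = 5.577385
  V(2,+1) = exp(-r*dt) * [p_u*0.000000 + p_m*0.000000 + p_d*0.000000] = 0.000000
  V(2,+2) = exp(-r*dt) * [p_u*0.000000 + p_m*0.000000 + p_d*0.000000] = 0.000000
  V(1,-1) = exp(-r*dt) * [p_u*5.577385 + p_m*29.679285 + p_d*52.692003] = 30.341978
  V(1,+0) = exp(-r*dt) * [p_u*0.000000 + p_m*5.577385 + p_d*29.679285] = 9.270712
  V(1,+1) = exp(-r*dt) * [p_u*0.000000 + p_m*0.000000 + p_d*5.577385] = 1.048648
  V(0,+0) = exp(-r*dt) * [p_u*1.048648 + p_m*9.270712 + p_d*30.341978] = 11.988903

Answer: Price = V(0,0) = 11.9889


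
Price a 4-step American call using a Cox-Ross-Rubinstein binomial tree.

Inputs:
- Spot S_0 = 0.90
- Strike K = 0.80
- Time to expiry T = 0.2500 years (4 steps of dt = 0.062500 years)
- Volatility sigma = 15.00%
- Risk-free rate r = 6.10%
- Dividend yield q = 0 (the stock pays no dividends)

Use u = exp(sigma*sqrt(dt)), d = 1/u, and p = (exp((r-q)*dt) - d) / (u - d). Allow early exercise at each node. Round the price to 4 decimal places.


Answer: Price = V(0,0) = 0.1132

Derivation:
dt = T/N = 0.062500
u = exp(sigma*sqrt(dt)) = 1.038212; d = 1/u = 0.963194
p = (exp((r-q)*dt) - d) / (u - d) = 0.541545
Discount per step: exp(-r*dt) = 0.996195
Stock lattice S(k, i) with i counting down-moves:
  k=0: S(0,0) = 0.9000
  k=1: S(1,0) = 0.9344; S(1,1) = 0.8669
  k=2: S(2,0) = 0.9701; S(2,1) = 0.9000; S(2,2) = 0.8350
  k=3: S(3,0) = 1.0072; S(3,1) = 0.9344; S(3,2) = 0.8669; S(3,3) = 0.8042
  k=4: S(4,0) = 1.0457; S(4,1) = 0.9701; S(4,2) = 0.9000; S(4,3) = 0.8350; S(4,4) = 0.7746
Terminal payoffs V(N, i) = max(S_T - K, 0):
  V(4,0) = 0.245651; V(4,1) = 0.170096; V(4,2) = 0.100000; V(4,3) = 0.034969; V(4,4) = 0.000000
Backward induction: V(k, i) = exp(-r*dt) * [p * V(k+1, i) + (1-p) * V(k+1, i+1)]; then take max(V_cont, immediate exercise) for American.
  V(3,0) = exp(-r*dt) * [p*0.245651 + (1-p)*0.170096] = 0.210209; exercise = 0.207165; V(3,0) = max -> 0.210209
  V(3,1) = exp(-r*dt) * [p*0.170096 + (1-p)*0.100000] = 0.137435; exercise = 0.134391; V(3,1) = max -> 0.137435
  V(3,2) = exp(-r*dt) * [p*0.100000 + (1-p)*0.034969] = 0.069919; exercise = 0.066875; V(3,2) = max -> 0.069919
  V(3,3) = exp(-r*dt) * [p*0.034969 + (1-p)*0.000000] = 0.018865; exercise = 0.004238; V(3,3) = max -> 0.018865
  V(2,0) = exp(-r*dt) * [p*0.210209 + (1-p)*0.137435] = 0.176173; exercise = 0.170096; V(2,0) = max -> 0.176173
  V(2,1) = exp(-r*dt) * [p*0.137435 + (1-p)*0.069919] = 0.106077; exercise = 0.100000; V(2,1) = max -> 0.106077
  V(2,2) = exp(-r*dt) * [p*0.069919 + (1-p)*0.018865] = 0.046336; exercise = 0.034969; V(2,2) = max -> 0.046336
  V(1,0) = exp(-r*dt) * [p*0.176173 + (1-p)*0.106077] = 0.143489; exercise = 0.134391; V(1,0) = max -> 0.143489
  V(1,1) = exp(-r*dt) * [p*0.106077 + (1-p)*0.046336] = 0.078389; exercise = 0.066875; V(1,1) = max -> 0.078389
  V(0,0) = exp(-r*dt) * [p*0.143489 + (1-p)*0.078389] = 0.113211; exercise = 0.100000; V(0,0) = max -> 0.113211


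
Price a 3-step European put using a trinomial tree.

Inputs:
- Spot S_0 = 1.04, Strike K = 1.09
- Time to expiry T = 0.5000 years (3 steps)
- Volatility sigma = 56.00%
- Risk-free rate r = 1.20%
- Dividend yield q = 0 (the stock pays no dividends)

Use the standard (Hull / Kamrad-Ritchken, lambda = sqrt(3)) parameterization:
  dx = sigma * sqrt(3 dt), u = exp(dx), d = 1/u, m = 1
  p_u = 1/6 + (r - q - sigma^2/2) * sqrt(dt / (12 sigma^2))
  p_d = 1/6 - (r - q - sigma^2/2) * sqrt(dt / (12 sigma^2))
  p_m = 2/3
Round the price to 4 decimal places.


dt = T/N = 0.166667; dx = sigma*sqrt(3*dt) = 0.395980
u = exp(dx) = 1.485839; d = 1/u = 0.673020
p_u = 0.136194, p_m = 0.666667, p_d = 0.197140
Discount per step: exp(-r*dt) = 0.998002
Stock lattice S(k, j) with j the centered position index:
  k=0: S(0,+0) = 1.0400
  k=1: S(1,-1) = 0.6999; S(1,+0) = 1.0400; S(1,+1) = 1.5453
  k=2: S(2,-2) = 0.4711; S(2,-1) = 0.6999; S(2,+0) = 1.0400; S(2,+1) = 1.5453; S(2,+2) = 2.2960
  k=3: S(3,-3) = 0.3170; S(3,-2) = 0.4711; S(3,-1) = 0.6999; S(3,+0) = 1.0400; S(3,+1) = 1.5453; S(3,+2) = 2.2960; S(3,+3) = 3.4115
Terminal payoffs V(N, j) = max(K - S_T, 0):
  V(3,-3) = 0.772957; V(3,-2) = 0.618925; V(3,-1) = 0.390059; V(3,+0) = 0.050000; V(3,+1) = 0.000000; V(3,+2) = 0.000000; V(3,+3) = 0.000000
Backward induction: V(k, j) = exp(-r*dt) * [p_u * V(k+1, j+1) + p_m * V(k+1, j) + p_d * V(k+1, j-1)]
  V(2,-2) = exp(-r*dt) * [p_u*0.390059 + p_m*0.618925 + p_d*0.772957] = 0.616886
  V(2,-1) = exp(-r*dt) * [p_u*0.050000 + p_m*0.390059 + p_d*0.618925] = 0.388087
  V(2,+0) = exp(-r*dt) * [p_u*0.000000 + p_m*0.050000 + p_d*0.390059] = 0.110009
  V(2,+1) = exp(-r*dt) * [p_u*0.000000 + p_m*0.000000 + p_d*0.050000] = 0.009837
  V(2,+2) = exp(-r*dt) * [p_u*0.000000 + p_m*0.000000 + p_d*0.000000] = 0.000000
  V(1,-1) = exp(-r*dt) * [p_u*0.110009 + p_m*0.388087 + p_d*0.616886] = 0.394530
  V(1,+0) = exp(-r*dt) * [p_u*0.009837 + p_m*0.110009 + p_d*0.388087] = 0.150884
  V(1,+1) = exp(-r*dt) * [p_u*0.000000 + p_m*0.009837 + p_d*0.110009] = 0.028189
  V(0,+0) = exp(-r*dt) * [p_u*0.028189 + p_m*0.150884 + p_d*0.394530] = 0.181842

Answer: Price = V(0,0) = 0.1818


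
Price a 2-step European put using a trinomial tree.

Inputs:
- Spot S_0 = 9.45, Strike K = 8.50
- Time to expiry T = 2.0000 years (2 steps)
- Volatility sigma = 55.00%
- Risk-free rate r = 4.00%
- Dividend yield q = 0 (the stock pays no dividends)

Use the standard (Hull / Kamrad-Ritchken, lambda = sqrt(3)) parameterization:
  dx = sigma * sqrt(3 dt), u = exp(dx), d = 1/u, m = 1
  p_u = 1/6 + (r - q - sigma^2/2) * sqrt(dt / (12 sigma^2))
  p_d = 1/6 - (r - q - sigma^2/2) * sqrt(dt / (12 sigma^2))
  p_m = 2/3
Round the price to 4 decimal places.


dt = T/N = 1.000000; dx = sigma*sqrt(3*dt) = 0.952628
u = exp(dx) = 2.592514; d = 1/u = 0.385726
p_u = 0.108276, p_m = 0.666667, p_d = 0.225058
Discount per step: exp(-r*dt) = 0.960789
Stock lattice S(k, j) with j the centered position index:
  k=0: S(0,+0) = 9.4500
  k=1: S(1,-1) = 3.6451; S(1,+0) = 9.4500; S(1,+1) = 24.4993
  k=2: S(2,-2) = 1.4060; S(2,-1) = 3.6451; S(2,+0) = 9.4500; S(2,+1) = 24.4993; S(2,+2) = 63.5147
Terminal payoffs V(N, j) = max(K - S_T, 0):
  V(2,-2) = 7.093986; V(2,-1) = 4.854889; V(2,+0) = 0.000000; V(2,+1) = 0.000000; V(2,+2) = 0.000000
Backward induction: V(k, j) = exp(-r*dt) * [p_u * V(k+1, j+1) + p_m * V(k+1, j) + p_d * V(k+1, j-1)]
  V(1,-1) = exp(-r*dt) * [p_u*0.000000 + p_m*4.854889 + p_d*7.093986] = 4.643639
  V(1,+0) = exp(-r*dt) * [p_u*0.000000 + p_m*0.000000 + p_d*4.854889] = 1.049788
  V(1,+1) = exp(-r*dt) * [p_u*0.000000 + p_m*0.000000 + p_d*0.000000] = 0.000000
  V(0,+0) = exp(-r*dt) * [p_u*0.000000 + p_m*1.049788 + p_d*4.643639] = 1.676525

Answer: Price = V(0,0) = 1.6765


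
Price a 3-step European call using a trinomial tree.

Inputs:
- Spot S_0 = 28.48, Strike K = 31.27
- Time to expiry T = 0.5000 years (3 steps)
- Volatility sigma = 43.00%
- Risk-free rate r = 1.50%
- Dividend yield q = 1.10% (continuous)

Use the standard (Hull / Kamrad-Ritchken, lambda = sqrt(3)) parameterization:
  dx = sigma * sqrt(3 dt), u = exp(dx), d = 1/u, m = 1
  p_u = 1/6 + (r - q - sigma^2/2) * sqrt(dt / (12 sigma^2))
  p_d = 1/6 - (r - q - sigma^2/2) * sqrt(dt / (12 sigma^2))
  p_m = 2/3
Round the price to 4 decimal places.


dt = T/N = 0.166667; dx = sigma*sqrt(3*dt) = 0.304056
u = exp(dx) = 1.355345; d = 1/u = 0.737820
p_u = 0.142425, p_m = 0.666667, p_d = 0.190908
Discount per step: exp(-r*dt) = 0.997503
Stock lattice S(k, j) with j the centered position index:
  k=0: S(0,+0) = 28.4800
  k=1: S(1,-1) = 21.0131; S(1,+0) = 28.4800; S(1,+1) = 38.6002
  k=2: S(2,-2) = 15.5039; S(2,-1) = 21.0131; S(2,+0) = 28.4800; S(2,+1) = 38.6002; S(2,+2) = 52.3166
  k=3: S(3,-3) = 11.4391; S(3,-2) = 15.5039; S(3,-1) = 21.0131; S(3,+0) = 28.4800; S(3,+1) = 38.6002; S(3,+2) = 52.3166; S(3,+3) = 70.9070
Terminal payoffs V(N, j) = max(S_T - K, 0):
  V(3,-3) = 0.000000; V(3,-2) = 0.000000; V(3,-1) = 0.000000; V(3,+0) = 0.000000; V(3,+1) = 7.330221; V(3,+2) = 21.046610; V(3,+3) = 39.637048
Backward induction: V(k, j) = exp(-r*dt) * [p_u * V(k+1, j+1) + p_m * V(k+1, j) + p_d * V(k+1, j-1)]
  V(2,-2) = exp(-r*dt) * [p_u*0.000000 + p_m*0.000000 + p_d*0.000000] = 0.000000
  V(2,-1) = exp(-r*dt) * [p_u*0.000000 + p_m*0.000000 + p_d*0.000000] = 0.000000
  V(2,+0) = exp(-r*dt) * [p_u*7.330221 + p_m*0.000000 + p_d*0.000000] = 1.041400
  V(2,+1) = exp(-r*dt) * [p_u*21.046610 + p_m*7.330221 + p_d*0.000000] = 7.864690
  V(2,+2) = exp(-r*dt) * [p_u*39.637048 + p_m*21.046610 + p_d*7.330221] = 21.023156
  V(1,-1) = exp(-r*dt) * [p_u*1.041400 + p_m*0.000000 + p_d*0.000000] = 0.147951
  V(1,+0) = exp(-r*dt) * [p_u*7.864690 + p_m*1.041400 + p_d*0.000000] = 1.809864
  V(1,+1) = exp(-r*dt) * [p_u*21.023156 + p_m*7.864690 + p_d*1.041400] = 8.415097
  V(0,+0) = exp(-r*dt) * [p_u*8.415097 + p_m*1.809864 + p_d*0.147951] = 2.427265

Answer: Price = V(0,0) = 2.4273


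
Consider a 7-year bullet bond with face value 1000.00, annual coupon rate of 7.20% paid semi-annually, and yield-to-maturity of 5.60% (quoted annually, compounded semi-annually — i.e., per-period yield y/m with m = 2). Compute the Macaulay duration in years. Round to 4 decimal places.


Coupon per period c = face * coupon_rate / m = 36.000000
Periods per year m = 2; per-period yield y/m = 0.028000
Number of cashflows N = 14
Cashflows (t years, CF_t, discount factor 1/(1+y/m)^(m*t), PV):
  t = 0.5000: CF_t = 36.000000, DF = 0.972763, PV = 35.019455
  t = 1.0000: CF_t = 36.000000, DF = 0.946267, PV = 34.065618
  t = 1.5000: CF_t = 36.000000, DF = 0.920493, PV = 33.137761
  t = 2.0000: CF_t = 36.000000, DF = 0.895422, PV = 32.235176
  t = 2.5000: CF_t = 36.000000, DF = 0.871033, PV = 31.357175
  t = 3.0000: CF_t = 36.000000, DF = 0.847308, PV = 30.503088
  t = 3.5000: CF_t = 36.000000, DF = 0.824230, PV = 29.672265
  t = 4.0000: CF_t = 36.000000, DF = 0.801780, PV = 28.864071
  t = 4.5000: CF_t = 36.000000, DF = 0.779941, PV = 28.077890
  t = 5.0000: CF_t = 36.000000, DF = 0.758698, PV = 27.313123
  t = 5.5000: CF_t = 36.000000, DF = 0.738033, PV = 26.569185
  t = 6.0000: CF_t = 36.000000, DF = 0.717931, PV = 25.845511
  t = 6.5000: CF_t = 36.000000, DF = 0.698376, PV = 25.141548
  t = 7.0000: CF_t = 1036.000000, DF = 0.679354, PV = 703.811162
Price P = sum_t PV_t = 1091.613028
Macaulay numerator sum_t t * PV_t:
  t * PV_t at t = 0.5000: 17.509728
  t * PV_t at t = 1.0000: 34.065618
  t * PV_t at t = 1.5000: 49.706641
  t * PV_t at t = 2.0000: 64.470351
  t * PV_t at t = 2.5000: 78.392937
  t * PV_t at t = 3.0000: 91.509265
  t * PV_t at t = 3.5000: 103.852927
  t * PV_t at t = 4.0000: 115.456284
  t * PV_t at t = 4.5000: 126.350505
  t * PV_t at t = 5.0000: 136.565613
  t * PV_t at t = 5.5000: 146.130520
  t * PV_t at t = 6.0000: 155.073067
  t * PV_t at t = 6.5000: 163.420060
  t * PV_t at t = 7.0000: 4926.678134
Macaulay duration D = (sum_t t * PV_t) / P = 6209.181650 / 1091.613028 = 5.688079

Answer: Macaulay duration = 5.6881 years


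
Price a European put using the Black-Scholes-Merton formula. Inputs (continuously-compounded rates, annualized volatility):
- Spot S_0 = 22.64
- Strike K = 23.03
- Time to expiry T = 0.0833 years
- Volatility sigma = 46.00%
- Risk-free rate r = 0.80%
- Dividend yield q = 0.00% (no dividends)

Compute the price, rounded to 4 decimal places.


Answer: Price = 1.4047

Derivation:
d1 = (ln(S/K) + (r - q + 0.5*sigma^2) * T) / (sigma * sqrt(T)) = -0.05724383
d2 = d1 - sigma * sqrt(T) = -0.19000784
exp(-rT) = 0.99933382; exp(-qT) = 1.00000000
P = K * exp(-rT) * N(-d2) - S_0 * exp(-qT) * N(-d1)
N(-d1) = 0.52282452; N(-d2) = 0.57534850
P = 23.0300 * 0.99933382 * 0.57534850 - 22.6400 * 1.00000000 * 0.52282452 = 1.4047


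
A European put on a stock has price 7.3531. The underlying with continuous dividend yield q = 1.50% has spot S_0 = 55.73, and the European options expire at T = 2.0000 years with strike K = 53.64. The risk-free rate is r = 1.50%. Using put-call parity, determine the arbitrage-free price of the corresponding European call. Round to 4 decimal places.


Put-call parity: C - P = S_0 * exp(-qT) - K * exp(-rT).
S_0 * exp(-qT) = 55.7300 * 0.97044553 = 54.08292958
K * exp(-rT) = 53.6400 * 0.97044553 = 52.05469842
C = P + S*exp(-qT) - K*exp(-rT)
C = 7.3531 + 54.08292958 - 52.05469842 = 9.3813

Answer: Call price = 9.3813


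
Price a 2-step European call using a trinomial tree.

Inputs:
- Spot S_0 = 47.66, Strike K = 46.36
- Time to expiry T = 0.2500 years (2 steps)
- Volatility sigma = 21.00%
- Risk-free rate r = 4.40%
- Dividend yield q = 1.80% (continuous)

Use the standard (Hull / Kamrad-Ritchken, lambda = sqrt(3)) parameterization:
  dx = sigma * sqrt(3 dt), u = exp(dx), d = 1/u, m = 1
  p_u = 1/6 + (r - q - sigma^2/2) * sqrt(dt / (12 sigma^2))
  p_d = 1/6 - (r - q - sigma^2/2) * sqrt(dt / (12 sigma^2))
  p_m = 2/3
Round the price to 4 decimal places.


dt = T/N = 0.125000; dx = sigma*sqrt(3*dt) = 0.128598
u = exp(dx) = 1.137233; d = 1/u = 0.879327
p_u = 0.168586, p_m = 0.666667, p_d = 0.164747
Discount per step: exp(-r*dt) = 0.994515
Stock lattice S(k, j) with j the centered position index:
  k=0: S(0,+0) = 47.6600
  k=1: S(1,-1) = 41.9087; S(1,+0) = 47.6600; S(1,+1) = 54.2005
  k=2: S(2,-2) = 36.8515; S(2,-1) = 41.9087; S(2,+0) = 47.6600; S(2,+1) = 54.2005; S(2,+2) = 61.6386
Terminal payoffs V(N, j) = max(S_T - K, 0):
  V(2,-2) = 0.000000; V(2,-1) = 0.000000; V(2,+0) = 1.300000; V(2,+1) = 7.840530; V(2,+2) = 15.278637
Backward induction: V(k, j) = exp(-r*dt) * [p_u * V(k+1, j+1) + p_m * V(k+1, j) + p_d * V(k+1, j-1)]
  V(1,-1) = exp(-r*dt) * [p_u*1.300000 + p_m*0.000000 + p_d*0.000000] = 0.217960
  V(1,+0) = exp(-r*dt) * [p_u*7.840530 + p_m*1.300000 + p_d*0.000000] = 2.176470
  V(1,+1) = exp(-r*dt) * [p_u*15.278637 + p_m*7.840530 + p_d*1.300000] = 7.972989
  V(0,+0) = exp(-r*dt) * [p_u*7.972989 + p_m*2.176470 + p_d*0.217960] = 2.815498

Answer: Price = V(0,0) = 2.8155


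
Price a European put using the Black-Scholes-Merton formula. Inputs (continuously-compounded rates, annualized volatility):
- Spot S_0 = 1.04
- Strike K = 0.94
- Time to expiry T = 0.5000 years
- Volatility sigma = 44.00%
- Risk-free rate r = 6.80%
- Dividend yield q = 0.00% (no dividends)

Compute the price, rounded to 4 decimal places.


Answer: Price = 0.0658

Derivation:
d1 = (ln(S/K) + (r - q + 0.5*sigma^2) * T) / (sigma * sqrt(T)) = 0.58977886
d2 = d1 - sigma * sqrt(T) = 0.27865187
exp(-rT) = 0.96657150; exp(-qT) = 1.00000000
P = K * exp(-rT) * N(-d2) - S_0 * exp(-qT) * N(-d1)
N(-d1) = 0.27766946; N(-d2) = 0.39025600
P = 0.9400 * 0.96657150 * 0.39025600 - 1.0400 * 1.00000000 * 0.27766946 = 0.0658


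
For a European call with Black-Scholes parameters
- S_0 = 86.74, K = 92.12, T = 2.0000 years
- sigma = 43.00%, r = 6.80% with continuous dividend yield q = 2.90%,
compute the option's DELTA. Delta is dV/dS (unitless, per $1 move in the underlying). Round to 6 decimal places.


Answer: Delta = 0.595038

Derivation:
d1 = 0.3333647741; d2 = -0.2747470577
phi(d1) = 0.3773792725; exp(-qT) = 0.9436499474; exp(-rT) = 0.8728426325
N(d1) = 0.6305705250
Delta = exp(-qT) * N(d1) = 0.9436499474 * 0.6305705250 = 0.595038


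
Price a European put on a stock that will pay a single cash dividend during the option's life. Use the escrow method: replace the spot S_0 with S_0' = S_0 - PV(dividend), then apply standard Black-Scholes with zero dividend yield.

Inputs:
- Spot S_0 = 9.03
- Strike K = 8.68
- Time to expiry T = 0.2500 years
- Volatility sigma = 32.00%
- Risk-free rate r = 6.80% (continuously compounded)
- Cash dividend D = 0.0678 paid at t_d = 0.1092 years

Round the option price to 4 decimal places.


Answer: Price = 0.3692

Derivation:
PV(D) = D * exp(-r * t_d) = 0.0678 * 0.99260190 = 0.06729841
S_0' = S_0 - PV(D) = 9.0300 - 0.06729841 = 8.96270159
d1 = (ln(S_0'/K) + (r + sigma^2/2)*T) / (sigma*sqrt(T)) = 0.38656356
d2 = d1 - sigma*sqrt(T) = 0.22656356
exp(-rT) = 0.98314368
N(-d1) = 0.34953967; N(-d2) = 0.41038156
P = K * exp(-rT) * N(-d2) - S_0' * N(-d1) = 8.6800 * 0.98314368 * 0.41038156 - 8.96270159 * 0.34953967 = 0.3692


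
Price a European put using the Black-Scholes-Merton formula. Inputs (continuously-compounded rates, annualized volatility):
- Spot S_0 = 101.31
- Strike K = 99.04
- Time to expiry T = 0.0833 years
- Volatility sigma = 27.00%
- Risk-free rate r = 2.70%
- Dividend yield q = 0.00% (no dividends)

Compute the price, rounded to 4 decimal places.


Answer: Price = 2.0212

Derivation:
d1 = (ln(S/K) + (r - q + 0.5*sigma^2) * T) / (sigma * sqrt(T)) = 0.35862805
d2 = d1 - sigma * sqrt(T) = 0.28070135
exp(-rT) = 0.99775343; exp(-qT) = 1.00000000
P = K * exp(-rT) * N(-d2) - S_0 * exp(-qT) * N(-d1)
N(-d1) = 0.35993668; N(-d2) = 0.38946974
P = 99.0400 * 0.99775343 * 0.38946974 - 101.3100 * 1.00000000 * 0.35993668 = 2.0212


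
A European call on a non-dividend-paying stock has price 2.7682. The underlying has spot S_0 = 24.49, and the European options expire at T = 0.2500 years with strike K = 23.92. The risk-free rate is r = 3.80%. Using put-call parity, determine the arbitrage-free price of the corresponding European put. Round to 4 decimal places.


Answer: Put price = 1.9720

Derivation:
Put-call parity: C - P = S_0 * exp(-qT) - K * exp(-rT).
S_0 * exp(-qT) = 24.4900 * 1.00000000 = 24.49000000
K * exp(-rT) = 23.9200 * 0.99054498 = 23.69383598
P = C - S*exp(-qT) + K*exp(-rT)
P = 2.7682 - 24.49000000 + 23.69383598 = 1.9720


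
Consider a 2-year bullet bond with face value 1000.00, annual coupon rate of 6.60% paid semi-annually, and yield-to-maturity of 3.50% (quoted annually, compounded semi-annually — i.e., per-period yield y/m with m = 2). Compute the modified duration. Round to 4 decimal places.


Answer: Modified duration = 1.8764

Derivation:
Coupon per period c = face * coupon_rate / m = 33.000000
Periods per year m = 2; per-period yield y/m = 0.017500
Number of cashflows N = 4
Cashflows (t years, CF_t, discount factor 1/(1+y/m)^(m*t), PV):
  t = 0.5000: CF_t = 33.000000, DF = 0.982801, PV = 32.432432
  t = 1.0000: CF_t = 33.000000, DF = 0.965898, PV = 31.874626
  t = 1.5000: CF_t = 33.000000, DF = 0.949285, PV = 31.326414
  t = 2.0000: CF_t = 1033.000000, DF = 0.932959, PV = 963.746136
Price P = sum_t PV_t = 1059.379609
First compute Macaulay numerator sum_t t * PV_t:
  t * PV_t at t = 0.5000: 16.216216
  t * PV_t at t = 1.0000: 31.874626
  t * PV_t at t = 1.5000: 46.989621
  t * PV_t at t = 2.0000: 1927.492272
Macaulay duration D = 2022.572736 / 1059.379609 = 1.909205
Modified duration = D / (1 + y/m) = 1.909205 / (1 + 0.017500) = 1.876368


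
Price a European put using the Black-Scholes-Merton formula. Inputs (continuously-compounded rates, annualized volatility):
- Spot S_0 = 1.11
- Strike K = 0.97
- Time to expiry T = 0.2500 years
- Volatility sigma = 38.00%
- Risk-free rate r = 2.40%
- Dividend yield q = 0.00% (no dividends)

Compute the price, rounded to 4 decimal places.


Answer: Price = 0.0261

Derivation:
d1 = (ln(S/K) + (r - q + 0.5*sigma^2) * T) / (sigma * sqrt(T)) = 0.83615380
d2 = d1 - sigma * sqrt(T) = 0.64615380
exp(-rT) = 0.99401796; exp(-qT) = 1.00000000
P = K * exp(-rT) * N(-d2) - S_0 * exp(-qT) * N(-d1)
N(-d1) = 0.20153419; N(-d2) = 0.25908988
P = 0.9700 * 0.99401796 * 0.25908988 - 1.1100 * 1.00000000 * 0.20153419 = 0.0261


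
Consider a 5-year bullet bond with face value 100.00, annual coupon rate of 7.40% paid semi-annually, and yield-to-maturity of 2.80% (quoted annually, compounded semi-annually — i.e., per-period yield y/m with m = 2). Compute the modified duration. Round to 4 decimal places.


Answer: Modified duration = 4.2876

Derivation:
Coupon per period c = face * coupon_rate / m = 3.700000
Periods per year m = 2; per-period yield y/m = 0.014000
Number of cashflows N = 10
Cashflows (t years, CF_t, discount factor 1/(1+y/m)^(m*t), PV):
  t = 0.5000: CF_t = 3.700000, DF = 0.986193, PV = 3.648915
  t = 1.0000: CF_t = 3.700000, DF = 0.972577, PV = 3.598536
  t = 1.5000: CF_t = 3.700000, DF = 0.959149, PV = 3.548852
  t = 2.0000: CF_t = 3.700000, DF = 0.945906, PV = 3.499854
  t = 2.5000: CF_t = 3.700000, DF = 0.932847, PV = 3.451532
  t = 3.0000: CF_t = 3.700000, DF = 0.919967, PV = 3.403878
  t = 3.5000: CF_t = 3.700000, DF = 0.907265, PV = 3.356882
  t = 4.0000: CF_t = 3.700000, DF = 0.894739, PV = 3.310534
  t = 4.5000: CF_t = 3.700000, DF = 0.882386, PV = 3.264827
  t = 5.0000: CF_t = 103.700000, DF = 0.870203, PV = 90.240025
Price P = sum_t PV_t = 121.323834
First compute Macaulay numerator sum_t t * PV_t:
  t * PV_t at t = 0.5000: 1.824458
  t * PV_t at t = 1.0000: 3.598536
  t * PV_t at t = 1.5000: 5.323278
  t * PV_t at t = 2.0000: 6.999708
  t * PV_t at t = 2.5000: 8.628831
  t * PV_t at t = 3.0000: 10.211634
  t * PV_t at t = 3.5000: 11.749086
  t * PV_t at t = 4.0000: 13.242137
  t * PV_t at t = 4.5000: 14.691720
  t * PV_t at t = 5.0000: 451.200124
Macaulay duration D = 527.469511 / 121.323834 = 4.347617
Modified duration = D / (1 + y/m) = 4.347617 / (1 + 0.014000) = 4.287590


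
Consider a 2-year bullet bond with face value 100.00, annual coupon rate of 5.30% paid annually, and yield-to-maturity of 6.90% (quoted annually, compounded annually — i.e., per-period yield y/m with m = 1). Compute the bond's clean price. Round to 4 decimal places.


Coupon per period c = face * coupon_rate / m = 5.300000
Periods per year m = 1; per-period yield y/m = 0.069000
Number of cashflows N = 2
Cashflows (t years, CF_t, discount factor 1/(1+y/m)^(m*t), PV):
  t = 1.0000: CF_t = 5.300000, DF = 0.935454, PV = 4.957905
  t = 2.0000: CF_t = 105.300000, DF = 0.875074, PV = 92.145252
Price P = sum_t PV_t = 97.103156

Answer: Price = 97.1032


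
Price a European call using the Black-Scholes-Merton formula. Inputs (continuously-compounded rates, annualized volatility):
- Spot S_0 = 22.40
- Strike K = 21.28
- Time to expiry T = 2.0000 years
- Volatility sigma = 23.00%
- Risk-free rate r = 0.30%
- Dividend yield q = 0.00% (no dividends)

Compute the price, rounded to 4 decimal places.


d1 = (ln(S/K) + (r - q + 0.5*sigma^2) * T) / (sigma * sqrt(T)) = 0.33877576
d2 = d1 - sigma * sqrt(T) = 0.01350664
exp(-rT) = 0.99401796; exp(-qT) = 1.00000000
C = S_0 * exp(-qT) * N(d1) - K * exp(-rT) * N(d2)
N(d1) = 0.63261067; N(d2) = 0.50538821
C = 22.4000 * 1.00000000 * 0.63261067 - 21.2800 * 0.99401796 * 0.50538821 = 3.4802

Answer: Price = 3.4802


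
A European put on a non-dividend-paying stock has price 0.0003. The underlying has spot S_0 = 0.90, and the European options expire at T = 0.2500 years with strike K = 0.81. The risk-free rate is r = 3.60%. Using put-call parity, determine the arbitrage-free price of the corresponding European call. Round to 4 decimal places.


Put-call parity: C - P = S_0 * exp(-qT) - K * exp(-rT).
S_0 * exp(-qT) = 0.9000 * 1.00000000 = 0.90000000
K * exp(-rT) = 0.8100 * 0.99104038 = 0.80274271
C = P + S*exp(-qT) - K*exp(-rT)
C = 0.0003 + 0.90000000 - 0.80274271 = 0.0976

Answer: Call price = 0.0976


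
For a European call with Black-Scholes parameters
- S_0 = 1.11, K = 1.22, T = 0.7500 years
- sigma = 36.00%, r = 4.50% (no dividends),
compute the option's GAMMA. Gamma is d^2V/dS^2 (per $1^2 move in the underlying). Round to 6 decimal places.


d1 = -0.0389417734; d2 = -0.3507109188
phi(d1) = 0.3986399047; exp(-qT) = 1.0000000000; exp(-rT) = 0.9668131777
Gamma = exp(-qT) * phi(d1) / (S * sigma * sqrt(T)) = 1.0000000000 * 0.3986399047 / (1.1100 * 0.3600 * 0.8660254038) = 1.151926

Answer: Gamma = 1.151926


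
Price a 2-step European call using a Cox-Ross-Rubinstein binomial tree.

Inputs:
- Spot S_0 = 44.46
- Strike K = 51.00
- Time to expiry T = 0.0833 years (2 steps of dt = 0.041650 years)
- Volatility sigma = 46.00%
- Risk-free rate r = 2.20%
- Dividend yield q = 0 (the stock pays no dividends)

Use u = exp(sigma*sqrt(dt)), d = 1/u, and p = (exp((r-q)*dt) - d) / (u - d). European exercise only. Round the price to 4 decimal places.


Answer: Price = V(0,0) = 0.6114

Derivation:
dt = T/N = 0.041650
u = exp(sigma*sqrt(dt)) = 1.098426; d = 1/u = 0.910394
p = (exp((r-q)*dt) - d) / (u - d) = 0.481423
Discount per step: exp(-r*dt) = 0.999084
Stock lattice S(k, i) with i counting down-moves:
  k=0: S(0,0) = 44.4600
  k=1: S(1,0) = 48.8360; S(1,1) = 40.4761
  k=2: S(2,0) = 53.6428; S(2,1) = 44.4600; S(2,2) = 36.8492
Terminal payoffs V(N, i) = max(S_T - K, 0):
  V(2,0) = 2.642763; V(2,1) = 0.000000; V(2,2) = 0.000000
Backward induction: V(k, i) = exp(-r*dt) * [p * V(k+1, i) + (1-p) * V(k+1, i+1)].
  V(1,0) = exp(-r*dt) * [p*2.642763 + (1-p)*0.000000] = 1.271121
  V(1,1) = exp(-r*dt) * [p*0.000000 + (1-p)*0.000000] = 0.000000
  V(0,0) = exp(-r*dt) * [p*1.271121 + (1-p)*0.000000] = 0.611387


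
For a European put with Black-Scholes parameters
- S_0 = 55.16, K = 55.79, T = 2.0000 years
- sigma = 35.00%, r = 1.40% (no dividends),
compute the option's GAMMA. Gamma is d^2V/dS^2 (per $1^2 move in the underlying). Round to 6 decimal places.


d1 = 0.2811121415; d2 = -0.2138626053
phi(d1) = 0.3834866187; exp(-qT) = 1.0000000000; exp(-rT) = 0.9723883668
Gamma = exp(-qT) * phi(d1) / (S * sigma * sqrt(T)) = 1.0000000000 * 0.3834866187 / (55.1600 * 0.3500 * 1.4142135624) = 0.014046

Answer: Gamma = 0.014046


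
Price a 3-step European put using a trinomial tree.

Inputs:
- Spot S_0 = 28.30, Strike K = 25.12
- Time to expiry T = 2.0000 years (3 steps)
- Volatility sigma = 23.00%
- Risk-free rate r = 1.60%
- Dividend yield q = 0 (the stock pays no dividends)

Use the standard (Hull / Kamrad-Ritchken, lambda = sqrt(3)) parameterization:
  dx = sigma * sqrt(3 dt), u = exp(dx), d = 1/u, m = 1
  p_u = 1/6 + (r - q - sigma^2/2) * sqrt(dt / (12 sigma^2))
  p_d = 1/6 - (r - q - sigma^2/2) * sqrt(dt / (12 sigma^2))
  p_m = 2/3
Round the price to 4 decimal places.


dt = T/N = 0.666667; dx = sigma*sqrt(3*dt) = 0.325269
u = exp(dx) = 1.384403; d = 1/u = 0.722333
p_u = 0.155958, p_m = 0.666667, p_d = 0.177376
Discount per step: exp(-r*dt) = 0.989390
Stock lattice S(k, j) with j the centered position index:
  k=0: S(0,+0) = 28.3000
  k=1: S(1,-1) = 20.4420; S(1,+0) = 28.3000; S(1,+1) = 39.1786
  k=2: S(2,-2) = 14.7659; S(2,-1) = 20.4420; S(2,+0) = 28.3000; S(2,+1) = 39.1786; S(2,+2) = 54.2390
  k=3: S(3,-3) = 10.6659; S(3,-2) = 14.7659; S(3,-1) = 20.4420; S(3,+0) = 28.3000; S(3,+1) = 39.1786; S(3,+2) = 54.2390; S(3,+3) = 75.0886
Terminal payoffs V(N, j) = max(K - S_T, 0):
  V(3,-3) = 14.454071; V(3,-2) = 10.354054; V(3,-1) = 4.677978; V(3,+0) = 0.000000; V(3,+1) = 0.000000; V(3,+2) = 0.000000; V(3,+3) = 0.000000
Backward induction: V(k, j) = exp(-r*dt) * [p_u * V(k+1, j+1) + p_m * V(k+1, j) + p_d * V(k+1, j-1)]
  V(2,-2) = exp(-r*dt) * [p_u*4.677978 + p_m*10.354054 + p_d*14.454071] = 10.087891
  V(2,-1) = exp(-r*dt) * [p_u*0.000000 + p_m*4.677978 + p_d*10.354054] = 4.902635
  V(2,+0) = exp(-r*dt) * [p_u*0.000000 + p_m*0.000000 + p_d*4.677978] = 0.820956
  V(2,+1) = exp(-r*dt) * [p_u*0.000000 + p_m*0.000000 + p_d*0.000000] = 0.000000
  V(2,+2) = exp(-r*dt) * [p_u*0.000000 + p_m*0.000000 + p_d*0.000000] = 0.000000
  V(1,-1) = exp(-r*dt) * [p_u*0.820956 + p_m*4.902635 + p_d*10.087891] = 5.130784
  V(1,+0) = exp(-r*dt) * [p_u*0.000000 + p_m*0.820956 + p_d*4.902635] = 1.401879
  V(1,+1) = exp(-r*dt) * [p_u*0.000000 + p_m*0.000000 + p_d*0.820956] = 0.144073
  V(0,+0) = exp(-r*dt) * [p_u*0.144073 + p_m*1.401879 + p_d*5.130784] = 1.847322

Answer: Price = V(0,0) = 1.8473


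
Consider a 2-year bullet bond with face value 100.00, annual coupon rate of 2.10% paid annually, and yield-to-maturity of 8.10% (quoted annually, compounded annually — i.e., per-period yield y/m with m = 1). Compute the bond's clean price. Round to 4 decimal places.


Answer: Price = 89.3151

Derivation:
Coupon per period c = face * coupon_rate / m = 2.100000
Periods per year m = 1; per-period yield y/m = 0.081000
Number of cashflows N = 2
Cashflows (t years, CF_t, discount factor 1/(1+y/m)^(m*t), PV):
  t = 1.0000: CF_t = 2.100000, DF = 0.925069, PV = 1.942646
  t = 2.0000: CF_t = 102.100000, DF = 0.855753, PV = 87.372418
Price P = sum_t PV_t = 89.315064


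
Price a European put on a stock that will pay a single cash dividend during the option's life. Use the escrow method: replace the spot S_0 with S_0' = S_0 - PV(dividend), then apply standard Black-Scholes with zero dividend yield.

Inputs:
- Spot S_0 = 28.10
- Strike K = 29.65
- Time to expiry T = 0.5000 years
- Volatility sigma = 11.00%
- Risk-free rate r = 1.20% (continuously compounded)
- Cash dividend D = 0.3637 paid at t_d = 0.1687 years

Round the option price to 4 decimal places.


PV(D) = D * exp(-r * t_d) = 0.3637 * 0.99797765 = 0.36296447
S_0' = S_0 - PV(D) = 28.1000 - 0.36296447 = 27.73703553
d1 = (ln(S_0'/K) + (r + sigma^2/2)*T) / (sigma*sqrt(T)) = -0.74141538
d2 = d1 - sigma*sqrt(T) = -0.81919712
exp(-rT) = 0.99401796
N(-d1) = 0.77077919; N(-d2) = 0.79366302
P = K * exp(-rT) * N(-d2) - S_0' * N(-d1) = 29.6500 * 0.99401796 * 0.79366302 - 27.73703553 * 0.77077919 = 2.0122

Answer: Price = 2.0122


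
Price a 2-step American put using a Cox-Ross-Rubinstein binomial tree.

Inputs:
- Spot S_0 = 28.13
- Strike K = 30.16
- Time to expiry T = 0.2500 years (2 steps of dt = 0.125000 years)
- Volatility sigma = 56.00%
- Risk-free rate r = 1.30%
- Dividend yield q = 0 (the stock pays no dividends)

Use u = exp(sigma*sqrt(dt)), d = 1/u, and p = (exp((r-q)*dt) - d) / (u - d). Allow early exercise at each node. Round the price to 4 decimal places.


Answer: Price = V(0,0) = 4.3574

Derivation:
dt = T/N = 0.125000
u = exp(sigma*sqrt(dt)) = 1.218950; d = 1/u = 0.820378
p = (exp((r-q)*dt) - d) / (u - d) = 0.454744
Discount per step: exp(-r*dt) = 0.998376
Stock lattice S(k, i) with i counting down-moves:
  k=0: S(0,0) = 28.1300
  k=1: S(1,0) = 34.2891; S(1,1) = 23.0772
  k=2: S(2,0) = 41.7967; S(2,1) = 28.1300; S(2,2) = 18.9321
Terminal payoffs V(N, i) = max(K - S_T, 0):
  V(2,0) = 0.000000; V(2,1) = 2.030000; V(2,2) = 11.227939
Backward induction: V(k, i) = exp(-r*dt) * [p * V(k+1, i) + (1-p) * V(k+1, i+1)]; then take max(V_cont, immediate exercise) for American.
  V(1,0) = exp(-r*dt) * [p*0.000000 + (1-p)*2.030000] = 1.105073; exercise = 0.000000; V(1,0) = max -> 1.105073
  V(1,1) = exp(-r*dt) * [p*2.030000 + (1-p)*11.227939] = 7.033793; exercise = 7.082763; V(1,1) = max -> 7.082763
  V(0,0) = exp(-r*dt) * [p*1.105073 + (1-p)*7.082763] = 4.357358; exercise = 2.030000; V(0,0) = max -> 4.357358


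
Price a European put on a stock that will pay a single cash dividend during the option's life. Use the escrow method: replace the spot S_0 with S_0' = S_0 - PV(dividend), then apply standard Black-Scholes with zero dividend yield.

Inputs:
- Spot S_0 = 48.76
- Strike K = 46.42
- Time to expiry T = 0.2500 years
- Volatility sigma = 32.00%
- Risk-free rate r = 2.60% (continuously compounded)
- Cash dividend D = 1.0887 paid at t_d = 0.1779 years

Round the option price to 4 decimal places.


Answer: Price = 2.2758

Derivation:
PV(D) = D * exp(-r * t_d) = 1.0887 * 0.99538528 = 1.08367596
S_0' = S_0 - PV(D) = 48.7600 - 1.08367596 = 47.67632404
d1 = (ln(S_0'/K) + (r + sigma^2/2)*T) / (sigma*sqrt(T)) = 0.28752827
d2 = d1 - sigma*sqrt(T) = 0.12752827
exp(-rT) = 0.99352108
N(-d1) = 0.38685393; N(-d2) = 0.44926115
P = K * exp(-rT) * N(-d2) - S_0' * N(-d1) = 46.4200 * 0.99352108 * 0.44926115 - 47.67632404 * 0.38685393 = 2.2758


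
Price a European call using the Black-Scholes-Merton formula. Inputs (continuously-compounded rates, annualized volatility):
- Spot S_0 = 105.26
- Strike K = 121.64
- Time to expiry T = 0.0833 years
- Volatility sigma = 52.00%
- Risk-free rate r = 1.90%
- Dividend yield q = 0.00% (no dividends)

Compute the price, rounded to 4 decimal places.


d1 = (ln(S/K) + (r - q + 0.5*sigma^2) * T) / (sigma * sqrt(T)) = -0.87810904
d2 = d1 - sigma * sqrt(T) = -1.02819009
exp(-rT) = 0.99841855; exp(-qT) = 1.00000000
C = S_0 * exp(-qT) * N(d1) - K * exp(-rT) * N(d2)
N(d1) = 0.18994227; N(d2) = 0.15193021
C = 105.2600 * 1.00000000 * 0.18994227 - 121.6400 * 0.99841855 * 0.15193021 = 1.5418

Answer: Price = 1.5418


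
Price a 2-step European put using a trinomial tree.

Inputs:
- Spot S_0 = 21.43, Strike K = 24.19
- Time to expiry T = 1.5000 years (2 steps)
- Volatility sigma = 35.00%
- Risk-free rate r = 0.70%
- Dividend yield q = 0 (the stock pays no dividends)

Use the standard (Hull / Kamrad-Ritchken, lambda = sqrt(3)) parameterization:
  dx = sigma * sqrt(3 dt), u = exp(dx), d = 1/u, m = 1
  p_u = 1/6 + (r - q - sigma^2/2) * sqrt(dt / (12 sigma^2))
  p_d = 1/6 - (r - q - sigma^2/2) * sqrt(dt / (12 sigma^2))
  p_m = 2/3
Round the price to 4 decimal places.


dt = T/N = 0.750000; dx = sigma*sqrt(3*dt) = 0.525000
u = exp(dx) = 1.690459; d = 1/u = 0.591555
p_u = 0.127917, p_m = 0.666667, p_d = 0.205417
Discount per step: exp(-r*dt) = 0.994764
Stock lattice S(k, j) with j the centered position index:
  k=0: S(0,+0) = 21.4300
  k=1: S(1,-1) = 12.6770; S(1,+0) = 21.4300; S(1,+1) = 36.2265
  k=2: S(2,-2) = 7.4992; S(2,-1) = 12.6770; S(2,+0) = 21.4300; S(2,+1) = 36.2265; S(2,+2) = 61.2395
Terminal payoffs V(N, j) = max(K - S_T, 0):
  V(2,-2) = 16.690834; V(2,-1) = 11.512969; V(2,+0) = 2.760000; V(2,+1) = 0.000000; V(2,+2) = 0.000000
Backward induction: V(k, j) = exp(-r*dt) * [p_u * V(k+1, j+1) + p_m * V(k+1, j) + p_d * V(k+1, j-1)]
  V(1,-1) = exp(-r*dt) * [p_u*2.760000 + p_m*11.512969 + p_d*16.690834] = 11.396947
  V(1,+0) = exp(-r*dt) * [p_u*0.000000 + p_m*2.760000 + p_d*11.512969] = 4.182937
  V(1,+1) = exp(-r*dt) * [p_u*0.000000 + p_m*0.000000 + p_d*2.760000] = 0.563981
  V(0,+0) = exp(-r*dt) * [p_u*0.563981 + p_m*4.182937 + p_d*11.396947] = 5.174652

Answer: Price = V(0,0) = 5.1747


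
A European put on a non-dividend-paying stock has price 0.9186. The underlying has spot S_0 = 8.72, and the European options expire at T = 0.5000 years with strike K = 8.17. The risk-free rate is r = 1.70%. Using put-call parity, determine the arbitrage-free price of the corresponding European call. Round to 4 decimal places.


Answer: Call price = 1.5378

Derivation:
Put-call parity: C - P = S_0 * exp(-qT) - K * exp(-rT).
S_0 * exp(-qT) = 8.7200 * 1.00000000 = 8.72000000
K * exp(-rT) = 8.1700 * 0.99153602 = 8.10084931
C = P + S*exp(-qT) - K*exp(-rT)
C = 0.9186 + 8.72000000 - 8.10084931 = 1.5378


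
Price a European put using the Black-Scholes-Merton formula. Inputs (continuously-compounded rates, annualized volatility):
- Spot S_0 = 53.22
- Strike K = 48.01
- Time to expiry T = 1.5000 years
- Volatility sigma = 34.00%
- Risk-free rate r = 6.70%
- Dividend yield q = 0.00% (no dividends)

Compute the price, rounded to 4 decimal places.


Answer: Price = 3.9853

Derivation:
d1 = (ln(S/K) + (r - q + 0.5*sigma^2) * T) / (sigma * sqrt(T)) = 0.69696375
d2 = d1 - sigma * sqrt(T) = 0.28055049
exp(-rT) = 0.90438511; exp(-qT) = 1.00000000
P = K * exp(-rT) * N(-d2) - S_0 * exp(-qT) * N(-d1)
N(-d1) = 0.24291274; N(-d2) = 0.38952760
P = 48.0100 * 0.90438511 * 0.38952760 - 53.2200 * 1.00000000 * 0.24291274 = 3.9853


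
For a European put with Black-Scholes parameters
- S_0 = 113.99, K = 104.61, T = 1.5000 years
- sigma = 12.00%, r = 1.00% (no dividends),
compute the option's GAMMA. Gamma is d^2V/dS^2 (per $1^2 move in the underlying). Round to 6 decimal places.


Answer: Gamma = 0.017842

Derivation:
d1 = 0.7598288325; d2 = 0.6128594480
phi(d1) = 0.2989112834; exp(-qT) = 1.0000000000; exp(-rT) = 0.9851119396
Gamma = exp(-qT) * phi(d1) / (S * sigma * sqrt(T)) = 1.0000000000 * 0.2989112834 / (113.9900 * 0.1200 * 1.2247448714) = 0.017842


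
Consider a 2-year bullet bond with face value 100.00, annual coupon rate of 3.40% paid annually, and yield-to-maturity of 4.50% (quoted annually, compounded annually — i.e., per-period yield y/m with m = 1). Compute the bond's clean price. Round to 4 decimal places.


Coupon per period c = face * coupon_rate / m = 3.400000
Periods per year m = 1; per-period yield y/m = 0.045000
Number of cashflows N = 2
Cashflows (t years, CF_t, discount factor 1/(1+y/m)^(m*t), PV):
  t = 1.0000: CF_t = 3.400000, DF = 0.956938, PV = 3.253589
  t = 2.0000: CF_t = 103.400000, DF = 0.915730, PV = 94.686477
Price P = sum_t PV_t = 97.940065

Answer: Price = 97.9401
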